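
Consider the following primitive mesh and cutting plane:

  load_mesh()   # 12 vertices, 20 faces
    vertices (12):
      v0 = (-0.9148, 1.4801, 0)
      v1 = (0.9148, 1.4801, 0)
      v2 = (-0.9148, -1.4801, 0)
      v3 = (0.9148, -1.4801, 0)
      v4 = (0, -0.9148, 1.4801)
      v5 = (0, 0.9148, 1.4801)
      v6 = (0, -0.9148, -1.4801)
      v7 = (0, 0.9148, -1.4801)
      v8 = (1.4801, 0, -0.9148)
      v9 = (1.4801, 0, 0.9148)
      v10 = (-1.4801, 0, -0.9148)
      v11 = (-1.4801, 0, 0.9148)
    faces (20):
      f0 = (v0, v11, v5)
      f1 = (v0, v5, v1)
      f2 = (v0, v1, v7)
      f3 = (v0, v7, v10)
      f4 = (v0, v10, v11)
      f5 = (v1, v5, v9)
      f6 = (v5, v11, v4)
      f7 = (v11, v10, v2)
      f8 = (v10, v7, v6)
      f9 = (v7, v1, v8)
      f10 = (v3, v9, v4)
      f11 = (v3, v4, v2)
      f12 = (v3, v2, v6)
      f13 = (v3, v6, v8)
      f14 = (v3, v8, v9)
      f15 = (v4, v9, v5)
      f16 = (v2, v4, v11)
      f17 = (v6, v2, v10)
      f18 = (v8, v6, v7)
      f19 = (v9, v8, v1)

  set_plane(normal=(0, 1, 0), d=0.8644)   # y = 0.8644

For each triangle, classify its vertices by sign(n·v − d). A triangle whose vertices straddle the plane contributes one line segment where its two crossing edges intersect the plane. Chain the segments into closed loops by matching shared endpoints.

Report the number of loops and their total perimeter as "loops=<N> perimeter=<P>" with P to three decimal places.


loops=1 perimeter=7.915

Straddling triangles (10 of 20):
  (v0,v11,v5) [+-+] → (-1.14996, 0.8644, 0.380543)–(-0.0815446, 0.8644, 1.44896)  len=1.5110
  (v0,v7,v10) [++-] → (-0.0815446, 0.8644, -1.44896)–(-1.14996, 0.8644, -0.380543)  len=1.5110
  (v0,v10,v11) [+--] → (-1.14996, 0.8644, -0.380543)–(-1.14996, 0.8644, 0.380543)  len=0.7611
  (v1,v5,v9) [++-] → (0.0815446, 0.8644, 1.44896)–(1.14996, 0.8644, 0.380543)  len=1.5110
  (v5,v11,v4) [+--] → (-0.0815446, 0.8644, 1.44896)–(0, 0.8644, 1.4801)  len=0.0873
  (v10,v7,v6) [-+-] → (-0.0815446, 0.8644, -1.44896)–(0, 0.8644, -1.4801)  len=0.0873
  (v7,v1,v8) [++-] → (1.14996, 0.8644, -0.380543)–(0.0815446, 0.8644, -1.44896)  len=1.5110
  (v4,v9,v5) [--+] → (0.0815446, 0.8644, 1.44896)–(0, 0.8644, 1.4801)  len=0.0873
  (v8,v6,v7) [--+] → (0, 0.8644, -1.4801)–(0.0815446, 0.8644, -1.44896)  len=0.0873
  (v9,v8,v1) [--+] → (1.14996, 0.8644, -0.380543)–(1.14996, 0.8644, 0.380543)  len=0.7611

Chained into 1 loop(s):
  loop 1: 10 segments, perimeter = 7.9152
Total perimeter = 7.915


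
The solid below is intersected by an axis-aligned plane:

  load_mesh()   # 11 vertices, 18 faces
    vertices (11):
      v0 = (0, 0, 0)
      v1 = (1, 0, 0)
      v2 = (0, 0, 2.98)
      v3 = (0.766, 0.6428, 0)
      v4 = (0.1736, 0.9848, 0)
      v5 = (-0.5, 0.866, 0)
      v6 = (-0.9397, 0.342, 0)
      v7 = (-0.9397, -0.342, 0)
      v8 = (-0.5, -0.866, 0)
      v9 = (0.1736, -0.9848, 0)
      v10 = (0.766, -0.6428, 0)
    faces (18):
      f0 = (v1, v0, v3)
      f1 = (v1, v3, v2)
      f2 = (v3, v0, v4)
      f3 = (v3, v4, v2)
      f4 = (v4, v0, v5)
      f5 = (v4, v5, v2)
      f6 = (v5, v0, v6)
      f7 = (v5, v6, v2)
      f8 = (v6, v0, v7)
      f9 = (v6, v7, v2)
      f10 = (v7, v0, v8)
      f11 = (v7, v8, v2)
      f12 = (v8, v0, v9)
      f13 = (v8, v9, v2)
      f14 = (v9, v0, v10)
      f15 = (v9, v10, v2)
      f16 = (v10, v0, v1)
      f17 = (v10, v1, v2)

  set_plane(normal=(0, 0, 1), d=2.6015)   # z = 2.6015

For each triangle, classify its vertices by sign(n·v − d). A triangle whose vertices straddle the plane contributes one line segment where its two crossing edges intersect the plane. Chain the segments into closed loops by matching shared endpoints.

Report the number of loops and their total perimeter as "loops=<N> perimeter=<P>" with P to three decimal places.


Straddling triangles (9 of 18):
  (v1,v3,v2) [--+] → (0.0972923, 0.0816442, 2.6015)–(0.127013, 0, 2.6015)  len=0.0869
  (v3,v4,v2) [--+] → (0.0220495, 0.125083, 2.6015)–(0.0972923, 0.0816442, 2.6015)  len=0.0869
  (v4,v5,v2) [--+] → (-0.0635067, 0.109994, 2.6015)–(0.0220495, 0.125083, 2.6015)  len=0.0869
  (v5,v6,v2) [--+] → (-0.119355, 0.0434386, 2.6015)–(-0.0635067, 0.109994, 2.6015)  len=0.0869
  (v6,v7,v2) [--+] → (-0.119355, -0.0434386, 2.6015)–(-0.119355, 0.0434386, 2.6015)  len=0.0869
  (v7,v8,v2) [--+] → (-0.0635067, -0.109994, 2.6015)–(-0.119355, -0.0434386, 2.6015)  len=0.0869
  (v8,v9,v2) [--+] → (0.0220495, -0.125083, 2.6015)–(-0.0635067, -0.109994, 2.6015)  len=0.0869
  (v9,v10,v2) [--+] → (0.0972923, -0.0816442, 2.6015)–(0.0220495, -0.125083, 2.6015)  len=0.0869
  (v10,v1,v2) [--+] → (0.127013, 0, 2.6015)–(0.0972923, -0.0816442, 2.6015)  len=0.0869

Chained into 1 loop(s):
  loop 1: 9 segments, perimeter = 0.7819
Total perimeter = 0.782

loops=1 perimeter=0.782


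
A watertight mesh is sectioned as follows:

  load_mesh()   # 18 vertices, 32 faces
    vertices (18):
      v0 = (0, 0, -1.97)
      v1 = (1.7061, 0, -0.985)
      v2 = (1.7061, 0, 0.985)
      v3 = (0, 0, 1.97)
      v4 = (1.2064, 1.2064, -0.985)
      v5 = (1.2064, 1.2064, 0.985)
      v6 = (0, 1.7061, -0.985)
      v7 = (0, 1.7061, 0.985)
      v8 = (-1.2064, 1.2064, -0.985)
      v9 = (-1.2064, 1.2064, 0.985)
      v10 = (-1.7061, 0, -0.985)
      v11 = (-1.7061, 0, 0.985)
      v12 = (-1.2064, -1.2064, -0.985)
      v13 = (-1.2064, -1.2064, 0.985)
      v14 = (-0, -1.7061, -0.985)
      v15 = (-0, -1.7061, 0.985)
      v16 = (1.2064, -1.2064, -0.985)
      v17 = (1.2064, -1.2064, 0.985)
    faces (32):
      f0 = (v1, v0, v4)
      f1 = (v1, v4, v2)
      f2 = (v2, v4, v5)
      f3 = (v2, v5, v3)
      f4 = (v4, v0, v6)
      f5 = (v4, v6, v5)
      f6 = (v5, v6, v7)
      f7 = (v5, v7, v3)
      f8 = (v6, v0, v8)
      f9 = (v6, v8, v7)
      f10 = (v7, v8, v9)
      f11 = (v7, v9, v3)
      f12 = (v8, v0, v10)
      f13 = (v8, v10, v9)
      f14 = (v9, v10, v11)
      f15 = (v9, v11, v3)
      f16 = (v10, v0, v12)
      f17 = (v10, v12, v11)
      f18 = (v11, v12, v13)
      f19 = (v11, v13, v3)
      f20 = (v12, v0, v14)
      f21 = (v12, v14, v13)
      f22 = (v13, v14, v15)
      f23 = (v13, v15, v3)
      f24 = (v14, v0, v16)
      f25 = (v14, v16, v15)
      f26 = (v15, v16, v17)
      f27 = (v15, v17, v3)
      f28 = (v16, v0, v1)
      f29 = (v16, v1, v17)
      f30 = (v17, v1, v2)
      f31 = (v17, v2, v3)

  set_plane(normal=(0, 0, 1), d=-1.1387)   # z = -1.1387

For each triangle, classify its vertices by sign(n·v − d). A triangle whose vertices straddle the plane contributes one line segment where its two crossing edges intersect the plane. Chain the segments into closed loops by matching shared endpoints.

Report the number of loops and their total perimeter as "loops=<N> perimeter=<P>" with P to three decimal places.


Straddling triangles (8 of 32):
  (v1,v0,v4) [+-+] → (1.43988, 0, -1.1387)–(1.01815, 1.01815, -1.1387)  len=1.1020
  (v4,v0,v6) [+-+] → (1.01815, 1.01815, -1.1387)–(0, 1.43988, -1.1387)  len=1.1020
  (v6,v0,v8) [+-+] → (0, 1.43988, -1.1387)–(-1.01815, 1.01815, -1.1387)  len=1.1020
  (v8,v0,v10) [+-+] → (-1.01815, 1.01815, -1.1387)–(-1.43988, 0, -1.1387)  len=1.1020
  (v10,v0,v12) [+-+] → (-1.43988, 0, -1.1387)–(-1.01815, -1.01815, -1.1387)  len=1.1020
  (v12,v0,v14) [+-+] → (-1.01815, -1.01815, -1.1387)–(0, -1.43988, -1.1387)  len=1.1020
  (v14,v0,v16) [+-+] → (0, -1.43988, -1.1387)–(1.01815, -1.01815, -1.1387)  len=1.1020
  (v16,v0,v1) [+-+] → (1.01815, -1.01815, -1.1387)–(1.43988, 0, -1.1387)  len=1.1020

Chained into 1 loop(s):
  loop 1: 8 segments, perimeter = 8.8163
Total perimeter = 8.816

loops=1 perimeter=8.816


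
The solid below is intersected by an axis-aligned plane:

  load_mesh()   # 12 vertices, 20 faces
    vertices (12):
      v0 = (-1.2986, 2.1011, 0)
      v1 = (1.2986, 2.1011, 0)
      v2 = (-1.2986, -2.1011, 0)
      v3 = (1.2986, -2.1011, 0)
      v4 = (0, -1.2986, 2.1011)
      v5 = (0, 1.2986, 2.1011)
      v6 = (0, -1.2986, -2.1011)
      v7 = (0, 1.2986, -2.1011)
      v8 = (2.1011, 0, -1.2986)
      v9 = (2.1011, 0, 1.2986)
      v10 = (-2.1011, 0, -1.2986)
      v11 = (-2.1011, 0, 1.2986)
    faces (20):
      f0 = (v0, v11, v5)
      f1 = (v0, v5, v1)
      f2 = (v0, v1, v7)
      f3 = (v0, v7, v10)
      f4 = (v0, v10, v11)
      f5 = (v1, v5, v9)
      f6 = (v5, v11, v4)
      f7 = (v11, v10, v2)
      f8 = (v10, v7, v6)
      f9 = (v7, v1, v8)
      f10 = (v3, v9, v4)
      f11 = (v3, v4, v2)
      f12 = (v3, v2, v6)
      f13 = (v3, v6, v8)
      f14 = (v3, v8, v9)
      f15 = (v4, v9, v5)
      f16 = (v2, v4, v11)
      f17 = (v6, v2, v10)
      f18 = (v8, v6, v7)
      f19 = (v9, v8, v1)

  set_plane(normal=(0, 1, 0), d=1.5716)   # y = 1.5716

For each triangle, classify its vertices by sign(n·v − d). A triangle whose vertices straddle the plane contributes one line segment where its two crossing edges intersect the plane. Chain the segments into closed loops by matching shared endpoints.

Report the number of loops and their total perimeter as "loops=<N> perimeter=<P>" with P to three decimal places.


loops=1 perimeter=9.067

Straddling triangles (8 of 20):
  (v0,v11,v5) [+--] → (-1.50084, 1.5716, 0.327261)–(-0.441767, 1.5716, 1.38633)  len=1.4978
  (v0,v5,v1) [+-+] → (-0.441767, 1.5716, 1.38633)–(0.441767, 1.5716, 1.38633)  len=0.8835
  (v0,v1,v7) [++-] → (0.441767, 1.5716, -1.38633)–(-0.441767, 1.5716, -1.38633)  len=0.8835
  (v0,v7,v10) [+--] → (-0.441767, 1.5716, -1.38633)–(-1.50084, 1.5716, -0.327261)  len=1.4978
  (v0,v10,v11) [+--] → (-1.50084, 1.5716, -0.327261)–(-1.50084, 1.5716, 0.327261)  len=0.6545
  (v1,v5,v9) [+--] → (0.441767, 1.5716, 1.38633)–(1.50084, 1.5716, 0.327261)  len=1.4978
  (v7,v1,v8) [-+-] → (0.441767, 1.5716, -1.38633)–(1.50084, 1.5716, -0.327261)  len=1.4978
  (v9,v8,v1) [--+] → (1.50084, 1.5716, -0.327261)–(1.50084, 1.5716, 0.327261)  len=0.6545

Chained into 1 loop(s):
  loop 1: 8 segments, perimeter = 9.0671
Total perimeter = 9.067


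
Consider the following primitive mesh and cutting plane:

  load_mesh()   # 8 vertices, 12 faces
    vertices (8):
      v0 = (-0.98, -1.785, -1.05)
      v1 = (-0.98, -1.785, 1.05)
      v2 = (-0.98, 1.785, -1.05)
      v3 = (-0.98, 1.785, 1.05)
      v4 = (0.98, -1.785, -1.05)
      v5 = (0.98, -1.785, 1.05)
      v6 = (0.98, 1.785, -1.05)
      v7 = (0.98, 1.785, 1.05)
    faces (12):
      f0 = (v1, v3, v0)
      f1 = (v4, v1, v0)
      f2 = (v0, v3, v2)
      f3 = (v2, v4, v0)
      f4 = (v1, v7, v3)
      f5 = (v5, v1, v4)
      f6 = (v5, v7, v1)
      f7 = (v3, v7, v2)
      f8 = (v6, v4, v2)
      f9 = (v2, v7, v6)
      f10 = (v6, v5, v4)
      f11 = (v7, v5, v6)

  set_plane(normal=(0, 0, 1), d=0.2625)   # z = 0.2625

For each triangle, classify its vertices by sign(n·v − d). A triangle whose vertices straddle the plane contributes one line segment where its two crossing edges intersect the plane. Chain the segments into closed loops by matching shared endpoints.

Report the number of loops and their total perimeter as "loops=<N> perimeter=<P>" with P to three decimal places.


Straddling triangles (8 of 12):
  (v1,v3,v0) [++-] → (-0.98, 0.44625, 0.2625)–(-0.98, -1.785, 0.2625)  len=2.2313
  (v4,v1,v0) [-+-] → (-0.245, -1.785, 0.2625)–(-0.98, -1.785, 0.2625)  len=0.7350
  (v0,v3,v2) [-+-] → (-0.98, 0.44625, 0.2625)–(-0.98, 1.785, 0.2625)  len=1.3388
  (v5,v1,v4) [++-] → (-0.245, -1.785, 0.2625)–(0.98, -1.785, 0.2625)  len=1.2250
  (v3,v7,v2) [++-] → (0.245, 1.785, 0.2625)–(-0.98, 1.785, 0.2625)  len=1.2250
  (v2,v7,v6) [-+-] → (0.245, 1.785, 0.2625)–(0.98, 1.785, 0.2625)  len=0.7350
  (v6,v5,v4) [-+-] → (0.98, -0.44625, 0.2625)–(0.98, -1.785, 0.2625)  len=1.3388
  (v7,v5,v6) [++-] → (0.98, -0.44625, 0.2625)–(0.98, 1.785, 0.2625)  len=2.2313

Chained into 1 loop(s):
  loop 1: 8 segments, perimeter = 11.0600
Total perimeter = 11.060

loops=1 perimeter=11.060


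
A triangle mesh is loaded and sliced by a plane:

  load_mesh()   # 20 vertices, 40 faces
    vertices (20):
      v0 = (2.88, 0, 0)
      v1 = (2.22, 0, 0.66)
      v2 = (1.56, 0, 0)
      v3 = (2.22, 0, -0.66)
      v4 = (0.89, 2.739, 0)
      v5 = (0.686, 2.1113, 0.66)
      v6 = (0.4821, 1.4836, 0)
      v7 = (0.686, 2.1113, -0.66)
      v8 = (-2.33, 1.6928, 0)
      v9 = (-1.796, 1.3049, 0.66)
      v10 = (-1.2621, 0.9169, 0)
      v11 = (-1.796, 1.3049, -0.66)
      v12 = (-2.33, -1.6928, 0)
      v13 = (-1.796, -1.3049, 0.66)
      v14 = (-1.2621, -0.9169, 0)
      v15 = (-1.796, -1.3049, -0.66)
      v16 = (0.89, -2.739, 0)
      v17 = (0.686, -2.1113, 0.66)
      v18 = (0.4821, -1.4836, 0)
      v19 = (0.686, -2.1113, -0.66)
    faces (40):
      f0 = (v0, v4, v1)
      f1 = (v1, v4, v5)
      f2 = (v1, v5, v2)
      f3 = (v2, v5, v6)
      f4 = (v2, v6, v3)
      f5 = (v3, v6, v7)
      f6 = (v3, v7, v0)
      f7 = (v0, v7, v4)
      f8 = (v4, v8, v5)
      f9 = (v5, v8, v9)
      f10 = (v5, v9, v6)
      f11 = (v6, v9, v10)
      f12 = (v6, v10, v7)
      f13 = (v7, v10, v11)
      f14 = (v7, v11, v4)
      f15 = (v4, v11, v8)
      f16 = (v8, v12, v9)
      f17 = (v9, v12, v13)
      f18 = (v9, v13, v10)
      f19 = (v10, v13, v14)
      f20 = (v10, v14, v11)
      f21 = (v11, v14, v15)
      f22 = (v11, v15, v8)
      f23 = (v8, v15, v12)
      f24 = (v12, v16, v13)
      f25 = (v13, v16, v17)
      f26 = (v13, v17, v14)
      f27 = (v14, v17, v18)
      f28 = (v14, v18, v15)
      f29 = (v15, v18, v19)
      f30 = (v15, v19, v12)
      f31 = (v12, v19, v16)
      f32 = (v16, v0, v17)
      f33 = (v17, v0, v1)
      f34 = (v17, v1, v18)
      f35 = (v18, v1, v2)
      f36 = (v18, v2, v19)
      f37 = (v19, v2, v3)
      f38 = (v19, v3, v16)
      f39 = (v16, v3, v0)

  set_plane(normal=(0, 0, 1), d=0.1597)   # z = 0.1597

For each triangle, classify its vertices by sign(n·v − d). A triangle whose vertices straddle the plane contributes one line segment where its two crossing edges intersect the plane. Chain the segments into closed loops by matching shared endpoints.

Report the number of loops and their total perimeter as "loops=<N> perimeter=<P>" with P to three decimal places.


loops=2 perimeter=26.098

Straddling triangles (20 of 40):
  (v0,v4,v1) [--+] → (1.21182, 2.07624, 0.1597)–(2.7203, 0, 0.1597)  len=2.5664
  (v1,v4,v5) [+-+] → (1.21182, 2.07625, 0.1597)–(0.840638, 2.58712, 0.1597)  len=0.6315
  (v1,v5,v2) [++-] → (1.34852, 0.510871, 0.1597)–(1.7197, 0, 0.1597)  len=0.6315
  (v2,v5,v6) [-+-] → (1.34852, 0.510871, 0.1597)–(0.531438, 1.63548, 0.1597)  len=1.3901
  (v4,v8,v5) [--+] → (-1.60022, 1.79406, 0.1597)–(0.840638, 2.58712, 0.1597)  len=2.5665
  (v5,v8,v9) [+-+] → (-1.60022, 1.79406, 0.1597)–(-2.20079, 1.59894, 0.1597)  len=0.6315
  (v5,v9,v6) [++-] → (-0.0691312, 1.44036, 0.1597)–(0.531438, 1.63548, 0.1597)  len=0.6315
  (v6,v9,v10) [-+-] → (-0.0691312, 1.44036, 0.1597)–(-1.39129, 1.01078, 0.1597)  len=1.3902
  (v8,v12,v9) [--+] → (-2.20079, -0.967447, 0.1597)–(-2.20079, 1.59894, 0.1597)  len=2.5664
  (v9,v12,v13) [+-+] → (-2.20079, -0.967447, 0.1597)–(-2.20079, -1.59894, 0.1597)  len=0.6315
  (v9,v13,v10) [++-] → (-1.39129, 0.379292, 0.1597)–(-1.39129, 1.01078, 0.1597)  len=0.6315
  (v10,v13,v14) [-+-] → (-1.39129, 0.379292, 0.1597)–(-1.39129, -1.01078, 0.1597)  len=1.3901
  (v12,v16,v13) [--+] → (0.240069, -2.39199, 0.1597)–(-2.20079, -1.59894, 0.1597)  len=2.5665
  (v13,v16,v17) [+-+] → (0.240069, -2.39199, 0.1597)–(0.840638, -2.58712, 0.1597)  len=0.6315
  (v13,v17,v14) [++-] → (-0.790719, -1.20591, 0.1597)–(-1.39129, -1.01078, 0.1597)  len=0.6315
  (v14,v17,v18) [-+-] → (-0.790719, -1.20591, 0.1597)–(0.531438, -1.63548, 0.1597)  len=1.3902
  (v16,v0,v17) [--+] → (2.34912, -0.510871, 0.1597)–(0.840638, -2.58712, 0.1597)  len=2.5664
  (v17,v0,v1) [+-+] → (2.34912, -0.510871, 0.1597)–(2.7203, 0, 0.1597)  len=0.6315
  (v17,v1,v18) [++-] → (0.902619, -1.12461, 0.1597)–(0.531438, -1.63548, 0.1597)  len=0.6315
  (v18,v1,v2) [-+-] → (0.902619, -1.12461, 0.1597)–(1.7197, 0, 0.1597)  len=1.3901

Chained into 2 loop(s):
  loop 1: 10 segments, perimeter = 15.9895
  loop 2: 10 segments, perimeter = 10.1081
Total perimeter = 26.098


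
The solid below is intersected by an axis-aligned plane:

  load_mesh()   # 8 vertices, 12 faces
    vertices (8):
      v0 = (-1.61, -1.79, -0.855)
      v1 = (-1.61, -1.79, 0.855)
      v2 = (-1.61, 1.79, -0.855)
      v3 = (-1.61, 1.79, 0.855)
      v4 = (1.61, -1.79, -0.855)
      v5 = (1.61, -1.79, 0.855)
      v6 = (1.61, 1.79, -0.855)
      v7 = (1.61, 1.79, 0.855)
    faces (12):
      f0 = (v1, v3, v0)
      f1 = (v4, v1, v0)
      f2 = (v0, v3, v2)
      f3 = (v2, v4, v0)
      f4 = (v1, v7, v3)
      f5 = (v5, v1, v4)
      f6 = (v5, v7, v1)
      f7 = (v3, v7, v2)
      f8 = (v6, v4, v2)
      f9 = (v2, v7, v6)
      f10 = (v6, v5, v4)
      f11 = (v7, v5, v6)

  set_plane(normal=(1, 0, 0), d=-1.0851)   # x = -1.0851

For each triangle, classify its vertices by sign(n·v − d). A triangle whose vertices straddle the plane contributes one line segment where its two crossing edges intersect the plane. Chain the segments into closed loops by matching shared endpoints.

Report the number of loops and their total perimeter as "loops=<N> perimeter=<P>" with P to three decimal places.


Straddling triangles (8 of 12):
  (v4,v1,v0) [+--] → (-1.0851, -1.79, 0.576249)–(-1.0851, -1.79, -0.855)  len=1.4312
  (v2,v4,v0) [-+-] → (-1.0851, 1.20642, -0.855)–(-1.0851, -1.79, -0.855)  len=2.9964
  (v1,v7,v3) [-+-] → (-1.0851, -1.20642, 0.855)–(-1.0851, 1.79, 0.855)  len=2.9964
  (v5,v1,v4) [+-+] → (-1.0851, -1.79, 0.855)–(-1.0851, -1.79, 0.576249)  len=0.2788
  (v5,v7,v1) [++-] → (-1.0851, -1.20642, 0.855)–(-1.0851, -1.79, 0.855)  len=0.5836
  (v3,v7,v2) [-+-] → (-1.0851, 1.79, 0.855)–(-1.0851, 1.79, -0.576249)  len=1.4312
  (v6,v4,v2) [++-] → (-1.0851, 1.20642, -0.855)–(-1.0851, 1.79, -0.855)  len=0.5836
  (v2,v7,v6) [-++] → (-1.0851, 1.79, -0.576249)–(-1.0851, 1.79, -0.855)  len=0.2788

Chained into 1 loop(s):
  loop 1: 8 segments, perimeter = 10.5800
Total perimeter = 10.580

loops=1 perimeter=10.580


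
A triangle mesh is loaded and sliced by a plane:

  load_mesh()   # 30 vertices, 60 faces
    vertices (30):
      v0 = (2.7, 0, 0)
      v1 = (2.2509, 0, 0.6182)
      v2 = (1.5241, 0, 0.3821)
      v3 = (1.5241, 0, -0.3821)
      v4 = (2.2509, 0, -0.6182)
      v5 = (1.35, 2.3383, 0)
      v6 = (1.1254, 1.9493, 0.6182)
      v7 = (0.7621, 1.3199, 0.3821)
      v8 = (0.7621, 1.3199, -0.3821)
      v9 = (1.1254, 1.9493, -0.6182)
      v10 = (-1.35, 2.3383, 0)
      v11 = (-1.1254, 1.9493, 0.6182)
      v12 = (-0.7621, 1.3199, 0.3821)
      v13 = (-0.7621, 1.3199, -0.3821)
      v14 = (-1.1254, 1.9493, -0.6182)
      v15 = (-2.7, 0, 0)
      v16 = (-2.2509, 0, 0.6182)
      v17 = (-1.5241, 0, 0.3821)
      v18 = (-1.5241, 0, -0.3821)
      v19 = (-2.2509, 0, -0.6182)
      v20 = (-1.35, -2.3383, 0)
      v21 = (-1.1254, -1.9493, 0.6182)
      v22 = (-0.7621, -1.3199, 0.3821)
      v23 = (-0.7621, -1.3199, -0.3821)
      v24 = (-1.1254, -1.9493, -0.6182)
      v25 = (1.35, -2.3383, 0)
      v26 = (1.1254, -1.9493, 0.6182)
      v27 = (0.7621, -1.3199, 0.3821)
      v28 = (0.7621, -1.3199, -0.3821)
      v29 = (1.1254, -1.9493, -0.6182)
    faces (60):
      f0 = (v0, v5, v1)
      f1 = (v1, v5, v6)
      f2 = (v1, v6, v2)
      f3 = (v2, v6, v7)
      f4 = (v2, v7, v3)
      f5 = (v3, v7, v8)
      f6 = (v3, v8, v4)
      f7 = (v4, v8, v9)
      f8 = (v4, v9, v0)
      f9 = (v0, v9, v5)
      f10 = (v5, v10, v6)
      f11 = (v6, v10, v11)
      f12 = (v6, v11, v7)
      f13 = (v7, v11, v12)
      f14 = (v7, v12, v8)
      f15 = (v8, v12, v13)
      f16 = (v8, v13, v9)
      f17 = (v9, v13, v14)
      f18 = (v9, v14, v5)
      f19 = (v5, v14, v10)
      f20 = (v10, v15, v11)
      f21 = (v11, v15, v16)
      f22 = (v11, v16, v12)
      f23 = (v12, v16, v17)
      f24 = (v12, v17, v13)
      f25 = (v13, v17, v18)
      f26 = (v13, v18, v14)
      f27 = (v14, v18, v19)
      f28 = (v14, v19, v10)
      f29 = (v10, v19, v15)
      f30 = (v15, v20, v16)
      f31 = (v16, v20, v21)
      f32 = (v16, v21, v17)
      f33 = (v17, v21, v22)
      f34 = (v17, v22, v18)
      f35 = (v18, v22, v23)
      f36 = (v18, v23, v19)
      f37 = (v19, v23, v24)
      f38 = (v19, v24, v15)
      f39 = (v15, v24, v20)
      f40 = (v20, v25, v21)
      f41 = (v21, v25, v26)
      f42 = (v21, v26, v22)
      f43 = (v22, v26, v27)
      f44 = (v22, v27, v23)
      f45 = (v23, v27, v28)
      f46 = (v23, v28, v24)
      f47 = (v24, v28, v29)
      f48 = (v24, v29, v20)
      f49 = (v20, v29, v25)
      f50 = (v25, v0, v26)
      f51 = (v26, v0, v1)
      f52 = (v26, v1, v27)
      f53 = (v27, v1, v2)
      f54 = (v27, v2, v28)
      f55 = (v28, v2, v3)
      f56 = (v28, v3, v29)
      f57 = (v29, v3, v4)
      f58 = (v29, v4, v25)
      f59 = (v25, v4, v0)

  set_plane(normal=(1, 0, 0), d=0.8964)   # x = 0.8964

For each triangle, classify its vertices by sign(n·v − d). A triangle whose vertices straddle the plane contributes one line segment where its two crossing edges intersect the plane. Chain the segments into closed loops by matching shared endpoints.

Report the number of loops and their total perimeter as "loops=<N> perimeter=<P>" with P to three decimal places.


loops=2 perimeter=8.039

Straddling triangles (24 of 60):
  (v2,v6,v7) [++-] → (0.8964, 1.55257, 0.469378)–(0.8964, 1.08727, 0.3821)  len=0.4734
  (v2,v7,v3) [+-+] → (0.8964, 1.08727, 0.3821)–(0.8964, 1.08727, 0.247412)  len=0.1347
  (v3,v7,v8) [+--] → (0.8964, 1.08727, 0.247412)–(0.8964, 1.08727, -0.3821)  len=0.6295
  (v3,v8,v4) [+-+] → (0.8964, 1.08727, -0.3821)–(0.8964, 1.20084, -0.403398)  len=0.1155
  (v4,v8,v9) [+-+] → (0.8964, 1.20084, -0.403398)–(0.8964, 1.55257, -0.469378)  len=0.3579
  (v5,v10,v6) [+-+] → (0.8964, 2.3383, 0)–(0.8964, 1.98529, 0.56101)  len=0.6628
  (v6,v10,v11) [+--] → (0.8964, 1.98529, 0.56101)–(0.8964, 1.9493, 0.6182)  len=0.0676
  (v6,v11,v7) [+--] → (0.8964, 1.9493, 0.6182)–(0.8964, 1.55257, 0.469378)  len=0.4237
  (v8,v13,v9) [--+] → (0.8964, 1.87294, -0.589555)–(0.8964, 1.55257, -0.469378)  len=0.3422
  (v9,v13,v14) [+--] → (0.8964, 1.87294, -0.589555)–(0.8964, 1.9493, -0.6182)  len=0.0816
  (v9,v14,v5) [+-+] → (0.8964, 1.9493, -0.6182)–(0.8964, 2.26702, -0.113281)  len=0.5966
  (v5,v14,v10) [+--] → (0.8964, 2.26702, -0.113281)–(0.8964, 2.3383, 0)  len=0.1338
  (v20,v25,v21) [-+-] → (0.8964, -2.3383, 0)–(0.8964, -2.26702, 0.113281)  len=0.1338
  (v21,v25,v26) [-++] → (0.8964, -2.26702, 0.113281)–(0.8964, -1.9493, 0.6182)  len=0.5966
  (v21,v26,v22) [-+-] → (0.8964, -1.9493, 0.6182)–(0.8964, -1.87294, 0.589555)  len=0.0816
  (v22,v26,v27) [-+-] → (0.8964, -1.87294, 0.589555)–(0.8964, -1.55257, 0.469378)  len=0.3422
  (v24,v28,v29) [--+] → (0.8964, -1.55257, -0.469378)–(0.8964, -1.9493, -0.6182)  len=0.4237
  (v24,v29,v20) [-+-] → (0.8964, -1.9493, -0.6182)–(0.8964, -1.98529, -0.56101)  len=0.0676
  (v20,v29,v25) [-++] → (0.8964, -1.98529, -0.56101)–(0.8964, -2.3383, 0)  len=0.6628
  (v26,v1,v27) [++-] → (0.8964, -1.20084, 0.403398)–(0.8964, -1.55257, 0.469378)  len=0.3579
  (v27,v1,v2) [-++] → (0.8964, -1.20084, 0.403398)–(0.8964, -1.08727, 0.3821)  len=0.1155
  (v27,v2,v28) [-+-] → (0.8964, -1.08727, 0.3821)–(0.8964, -1.08727, -0.247412)  len=0.6295
  (v28,v2,v3) [-++] → (0.8964, -1.08727, -0.247412)–(0.8964, -1.08727, -0.3821)  len=0.1347
  (v28,v3,v29) [-++] → (0.8964, -1.08727, -0.3821)–(0.8964, -1.55257, -0.469378)  len=0.4734

Chained into 2 loop(s):
  loop 1: 12 segments, perimeter = 4.0193
  loop 2: 12 segments, perimeter = 4.0193
Total perimeter = 8.039


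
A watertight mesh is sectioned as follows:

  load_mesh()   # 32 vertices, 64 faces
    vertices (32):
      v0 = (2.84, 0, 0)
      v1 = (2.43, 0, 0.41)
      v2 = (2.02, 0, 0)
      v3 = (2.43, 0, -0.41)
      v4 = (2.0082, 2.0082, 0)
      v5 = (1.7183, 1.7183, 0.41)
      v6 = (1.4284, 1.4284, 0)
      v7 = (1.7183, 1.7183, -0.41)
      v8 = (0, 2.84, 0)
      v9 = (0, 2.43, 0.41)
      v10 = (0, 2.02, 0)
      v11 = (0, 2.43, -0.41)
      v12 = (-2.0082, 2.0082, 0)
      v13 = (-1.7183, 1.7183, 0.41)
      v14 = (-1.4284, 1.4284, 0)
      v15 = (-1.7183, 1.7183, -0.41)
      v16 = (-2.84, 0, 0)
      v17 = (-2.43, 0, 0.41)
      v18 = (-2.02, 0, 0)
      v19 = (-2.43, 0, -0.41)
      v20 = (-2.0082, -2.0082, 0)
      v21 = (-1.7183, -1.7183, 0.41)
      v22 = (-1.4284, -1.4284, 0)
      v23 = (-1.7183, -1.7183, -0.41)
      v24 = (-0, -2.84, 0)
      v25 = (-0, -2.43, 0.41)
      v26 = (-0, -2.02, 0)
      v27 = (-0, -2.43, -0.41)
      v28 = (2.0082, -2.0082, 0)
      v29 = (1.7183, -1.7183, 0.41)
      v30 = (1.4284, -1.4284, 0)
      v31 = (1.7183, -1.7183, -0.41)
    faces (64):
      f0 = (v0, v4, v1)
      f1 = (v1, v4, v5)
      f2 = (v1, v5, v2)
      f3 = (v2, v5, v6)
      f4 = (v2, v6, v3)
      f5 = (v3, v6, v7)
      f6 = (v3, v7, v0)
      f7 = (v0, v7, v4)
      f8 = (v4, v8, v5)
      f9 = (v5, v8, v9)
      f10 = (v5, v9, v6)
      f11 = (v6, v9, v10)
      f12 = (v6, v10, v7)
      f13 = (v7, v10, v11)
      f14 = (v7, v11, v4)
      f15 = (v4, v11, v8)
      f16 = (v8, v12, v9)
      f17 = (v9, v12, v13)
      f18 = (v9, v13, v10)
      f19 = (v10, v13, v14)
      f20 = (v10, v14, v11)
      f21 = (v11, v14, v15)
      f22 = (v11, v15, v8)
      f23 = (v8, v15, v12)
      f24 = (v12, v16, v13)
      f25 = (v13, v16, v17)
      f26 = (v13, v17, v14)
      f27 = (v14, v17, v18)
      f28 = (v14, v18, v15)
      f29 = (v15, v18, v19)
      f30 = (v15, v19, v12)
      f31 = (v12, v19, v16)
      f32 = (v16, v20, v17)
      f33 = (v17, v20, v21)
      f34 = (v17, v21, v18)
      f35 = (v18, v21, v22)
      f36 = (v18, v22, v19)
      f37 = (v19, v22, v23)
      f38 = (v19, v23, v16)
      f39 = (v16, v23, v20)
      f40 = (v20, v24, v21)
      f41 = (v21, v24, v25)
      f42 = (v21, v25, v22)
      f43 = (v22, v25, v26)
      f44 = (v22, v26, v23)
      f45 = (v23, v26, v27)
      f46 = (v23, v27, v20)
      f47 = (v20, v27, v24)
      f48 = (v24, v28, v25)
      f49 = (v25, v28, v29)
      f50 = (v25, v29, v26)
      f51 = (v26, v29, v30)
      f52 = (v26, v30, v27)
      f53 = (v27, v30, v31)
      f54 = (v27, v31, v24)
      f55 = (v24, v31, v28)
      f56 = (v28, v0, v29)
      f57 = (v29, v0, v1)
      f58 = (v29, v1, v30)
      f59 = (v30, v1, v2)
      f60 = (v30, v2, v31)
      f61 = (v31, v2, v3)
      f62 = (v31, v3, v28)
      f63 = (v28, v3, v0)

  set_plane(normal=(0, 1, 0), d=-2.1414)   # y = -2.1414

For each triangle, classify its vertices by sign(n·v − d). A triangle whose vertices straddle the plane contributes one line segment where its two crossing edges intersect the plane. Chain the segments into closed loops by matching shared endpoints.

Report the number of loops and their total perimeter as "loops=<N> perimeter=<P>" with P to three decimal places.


loops=1 perimeter=7.302

Straddling triangles (14 of 64):
  (v20,v24,v21) [+-+] → (-1.68662, -2.1414, 0)–(-1.07017, -2.1414, 0.25535)  len=0.6672
  (v21,v24,v25) [+--] → (-1.07017, -2.1414, 0.25535)–(-0.696784, -2.1414, 0.41)  len=0.4041
  (v21,v25,v22) [+-+] → (-0.696784, -2.1414, 0.41)–(-0.411578, -2.1414, 0.291863)  len=0.3087
  (v22,v25,v26) [+-+] → (-0.411578, -2.1414, 0.291863)–(0, -2.1414, 0.1214)  len=0.4455
  (v23,v26,v27) [++-] → (0, -2.1414, -0.1214)–(-0.696784, -2.1414, -0.41)  len=0.7542
  (v23,v27,v20) [+-+] → (-0.696784, -2.1414, -0.41)–(-1.37403, -2.1414, -0.129474)  len=0.7330
  (v20,v27,v24) [+--] → (-1.37403, -2.1414, -0.129474)–(-1.68662, -2.1414, 0)  len=0.3383
  (v24,v28,v25) [-+-] → (1.68662, -2.1414, 0)–(1.37403, -2.1414, 0.129474)  len=0.3383
  (v25,v28,v29) [-++] → (1.37403, -2.1414, 0.129474)–(0.696784, -2.1414, 0.41)  len=0.7330
  (v25,v29,v26) [-++] → (0.696784, -2.1414, 0.41)–(0, -2.1414, 0.1214)  len=0.7542
  (v26,v30,v27) [++-] → (0.411578, -2.1414, -0.291863)–(0, -2.1414, -0.1214)  len=0.4455
  (v27,v30,v31) [-++] → (0.411578, -2.1414, -0.291863)–(0.696784, -2.1414, -0.41)  len=0.3087
  (v27,v31,v24) [-+-] → (0.696784, -2.1414, -0.41)–(1.07017, -2.1414, -0.25535)  len=0.4041
  (v24,v31,v28) [-++] → (1.07017, -2.1414, -0.25535)–(1.68662, -2.1414, 0)  len=0.6672

Chained into 1 loop(s):
  loop 1: 14 segments, perimeter = 7.3023
Total perimeter = 7.302


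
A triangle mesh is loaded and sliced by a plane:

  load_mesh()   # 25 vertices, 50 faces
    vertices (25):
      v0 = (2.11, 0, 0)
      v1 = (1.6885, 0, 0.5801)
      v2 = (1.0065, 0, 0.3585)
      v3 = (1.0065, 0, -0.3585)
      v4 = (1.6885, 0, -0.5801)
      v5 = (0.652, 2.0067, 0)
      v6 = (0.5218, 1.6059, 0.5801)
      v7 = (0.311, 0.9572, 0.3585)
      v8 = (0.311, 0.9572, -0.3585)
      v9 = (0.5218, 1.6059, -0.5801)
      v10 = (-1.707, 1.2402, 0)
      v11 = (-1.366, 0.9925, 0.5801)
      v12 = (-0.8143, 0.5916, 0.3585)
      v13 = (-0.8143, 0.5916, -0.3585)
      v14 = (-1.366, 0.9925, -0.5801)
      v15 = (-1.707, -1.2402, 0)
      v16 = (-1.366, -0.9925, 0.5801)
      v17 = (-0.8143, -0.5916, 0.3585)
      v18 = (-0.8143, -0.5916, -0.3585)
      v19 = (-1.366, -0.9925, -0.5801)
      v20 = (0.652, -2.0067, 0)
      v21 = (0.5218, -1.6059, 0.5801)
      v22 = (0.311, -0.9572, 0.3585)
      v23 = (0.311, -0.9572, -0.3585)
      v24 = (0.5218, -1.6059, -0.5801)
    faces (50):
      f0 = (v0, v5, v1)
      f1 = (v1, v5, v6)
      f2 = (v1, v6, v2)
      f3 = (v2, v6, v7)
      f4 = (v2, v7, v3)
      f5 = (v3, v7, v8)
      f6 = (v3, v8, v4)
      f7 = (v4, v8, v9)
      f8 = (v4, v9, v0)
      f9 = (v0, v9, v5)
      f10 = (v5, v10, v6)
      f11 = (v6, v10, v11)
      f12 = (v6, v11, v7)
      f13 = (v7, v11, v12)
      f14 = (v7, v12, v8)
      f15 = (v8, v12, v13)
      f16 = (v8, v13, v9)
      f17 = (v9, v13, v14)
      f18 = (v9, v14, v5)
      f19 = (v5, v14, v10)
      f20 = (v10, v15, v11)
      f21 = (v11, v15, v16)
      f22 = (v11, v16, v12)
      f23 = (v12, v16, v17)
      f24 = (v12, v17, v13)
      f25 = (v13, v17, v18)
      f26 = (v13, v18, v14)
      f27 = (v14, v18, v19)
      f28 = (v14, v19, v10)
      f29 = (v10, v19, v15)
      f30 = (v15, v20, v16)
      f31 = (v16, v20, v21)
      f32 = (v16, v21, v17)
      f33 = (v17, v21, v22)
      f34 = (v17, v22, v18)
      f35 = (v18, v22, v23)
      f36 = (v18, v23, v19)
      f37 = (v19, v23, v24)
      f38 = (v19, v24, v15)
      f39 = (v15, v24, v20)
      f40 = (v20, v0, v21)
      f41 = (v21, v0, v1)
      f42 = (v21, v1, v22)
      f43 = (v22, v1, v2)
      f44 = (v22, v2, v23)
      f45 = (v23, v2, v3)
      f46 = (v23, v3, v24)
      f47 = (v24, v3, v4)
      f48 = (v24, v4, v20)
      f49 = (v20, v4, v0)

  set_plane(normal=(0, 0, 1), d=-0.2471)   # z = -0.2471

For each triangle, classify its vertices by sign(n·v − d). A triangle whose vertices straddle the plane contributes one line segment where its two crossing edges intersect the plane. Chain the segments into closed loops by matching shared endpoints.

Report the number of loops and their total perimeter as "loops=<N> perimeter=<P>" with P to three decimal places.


loops=2 perimeter=17.263

Straddling triangles (20 of 50):
  (v2,v7,v3) [++-] → (0.89844, 0.14872, -0.2471)–(1.0065, 0, -0.2471)  len=0.1838
  (v3,v7,v8) [-+-] → (0.89844, 0.14872, -0.2471)–(0.311, 0.9572, -0.2471)  len=0.9994
  (v4,v9,v0) [--+] → (1.43349, 0.684051, -0.2471)–(1.93046, 0, -0.2471)  len=0.8455
  (v0,v9,v5) [+-+] → (1.43349, 0.684051, -0.2471)–(0.59654, 1.83597, -0.2471)  len=1.4239
  (v7,v12,v8) [++-] → (0.136163, 0.900397, -0.2471)–(0.311, 0.9572, -0.2471)  len=0.1838
  (v8,v12,v13) [-+-] → (0.136163, 0.900397, -0.2471)–(-0.8143, 0.5916, -0.2471)  len=0.9994
  (v9,v14,v5) [--+] → (-0.207589, 1.57469, -0.2471)–(0.59654, 1.83597, -0.2471)  len=0.8455
  (v5,v14,v10) [+-+] → (-0.207589, 1.57469, -0.2471)–(-1.56175, 1.13469, -0.2471)  len=1.4238
  (v12,v17,v13) [++-] → (-0.8143, 0.407767, -0.2471)–(-0.8143, 0.5916, -0.2471)  len=0.1838
  (v13,v17,v18) [-+-] → (-0.8143, 0.407767, -0.2471)–(-0.8143, -0.5916, -0.2471)  len=0.9994
  (v14,v19,v10) [--+] → (-1.56175, 0.289157, -0.2471)–(-1.56175, 1.13469, -0.2471)  len=0.8455
  (v10,v19,v15) [+-+] → (-1.56175, 0.289157, -0.2471)–(-1.56175, -1.13469, -0.2471)  len=1.4238
  (v17,v22,v18) [++-] → (-0.639463, -0.648403, -0.2471)–(-0.8143, -0.5916, -0.2471)  len=0.1838
  (v18,v22,v23) [-+-] → (-0.639463, -0.648403, -0.2471)–(0.311, -0.9572, -0.2471)  len=0.9994
  (v19,v24,v15) [--+] → (-0.757618, -1.39597, -0.2471)–(-1.56175, -1.13469, -0.2471)  len=0.8455
  (v15,v24,v20) [+-+] → (-0.757618, -1.39597, -0.2471)–(0.59654, -1.83597, -0.2471)  len=1.4238
  (v22,v2,v23) [++-] → (0.41906, -0.80848, -0.2471)–(0.311, -0.9572, -0.2471)  len=0.1838
  (v23,v2,v3) [-+-] → (0.41906, -0.80848, -0.2471)–(1.0065, 0, -0.2471)  len=0.9994
  (v24,v4,v20) [--+] → (1.09351, -1.15192, -0.2471)–(0.59654, -1.83597, -0.2471)  len=0.8455
  (v20,v4,v0) [+-+] → (1.09351, -1.15192, -0.2471)–(1.93046, 0, -0.2471)  len=1.4239

Chained into 2 loop(s):
  loop 1: 10 segments, perimeter = 5.9160
  loop 2: 10 segments, perimeter = 11.3469
Total perimeter = 17.263


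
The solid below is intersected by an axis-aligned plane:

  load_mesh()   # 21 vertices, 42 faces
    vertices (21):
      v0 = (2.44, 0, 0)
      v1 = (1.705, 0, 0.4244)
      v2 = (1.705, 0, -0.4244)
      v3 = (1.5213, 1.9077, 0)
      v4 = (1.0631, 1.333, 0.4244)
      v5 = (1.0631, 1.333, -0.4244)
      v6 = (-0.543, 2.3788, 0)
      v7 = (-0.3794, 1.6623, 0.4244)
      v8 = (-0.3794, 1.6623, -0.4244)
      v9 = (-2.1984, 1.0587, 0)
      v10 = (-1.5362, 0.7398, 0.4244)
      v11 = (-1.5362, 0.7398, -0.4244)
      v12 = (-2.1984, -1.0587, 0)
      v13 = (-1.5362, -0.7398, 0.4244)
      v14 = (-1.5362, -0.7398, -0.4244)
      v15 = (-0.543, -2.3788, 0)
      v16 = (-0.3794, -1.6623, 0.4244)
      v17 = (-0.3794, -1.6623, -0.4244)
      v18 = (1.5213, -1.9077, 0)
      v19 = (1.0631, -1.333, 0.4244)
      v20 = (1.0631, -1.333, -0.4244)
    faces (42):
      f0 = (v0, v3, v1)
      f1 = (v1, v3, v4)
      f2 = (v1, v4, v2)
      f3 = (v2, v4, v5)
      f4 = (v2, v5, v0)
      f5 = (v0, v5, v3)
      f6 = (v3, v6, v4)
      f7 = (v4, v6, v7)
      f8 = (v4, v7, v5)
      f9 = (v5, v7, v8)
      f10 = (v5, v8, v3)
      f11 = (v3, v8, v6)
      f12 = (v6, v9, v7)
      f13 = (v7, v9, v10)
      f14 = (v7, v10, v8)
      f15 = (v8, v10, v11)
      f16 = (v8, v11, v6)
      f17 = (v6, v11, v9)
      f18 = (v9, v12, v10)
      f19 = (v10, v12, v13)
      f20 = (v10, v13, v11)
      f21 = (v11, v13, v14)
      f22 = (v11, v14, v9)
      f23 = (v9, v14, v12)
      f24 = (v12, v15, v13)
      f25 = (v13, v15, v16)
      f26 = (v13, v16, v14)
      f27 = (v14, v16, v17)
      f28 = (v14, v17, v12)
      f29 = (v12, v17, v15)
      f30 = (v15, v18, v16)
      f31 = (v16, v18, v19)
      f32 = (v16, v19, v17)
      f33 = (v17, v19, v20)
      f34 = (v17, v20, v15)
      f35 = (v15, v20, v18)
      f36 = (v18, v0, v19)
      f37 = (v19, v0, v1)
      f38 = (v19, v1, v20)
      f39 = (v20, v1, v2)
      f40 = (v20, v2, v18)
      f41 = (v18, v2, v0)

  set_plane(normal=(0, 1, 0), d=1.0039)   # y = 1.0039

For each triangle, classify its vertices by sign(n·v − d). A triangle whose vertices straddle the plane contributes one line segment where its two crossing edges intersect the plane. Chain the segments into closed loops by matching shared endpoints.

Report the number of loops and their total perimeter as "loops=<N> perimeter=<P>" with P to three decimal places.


loops=2 perimeter=5.560

Straddling triangles (14 of 42):
  (v0,v3,v1) [-+-] → (1.95655, 1.0039, 0)–(1.60833, 1.0039, 0.201066)  len=0.4021
  (v1,v3,v4) [-++] → (1.60833, 1.0039, 0.201066)–(1.22158, 1.0039, 0.4244)  len=0.4466
  (v1,v4,v2) [-+-] → (1.22158, 1.0039, 0.4244)–(1.22158, 1.0039, 0.214843)  len=0.2096
  (v2,v4,v5) [-++] → (1.22158, 1.0039, 0.214843)–(1.22158, 1.0039, -0.4244)  len=0.6392
  (v2,v5,v0) [-+-] → (1.22158, 1.0039, -0.4244)–(1.40304, 1.0039, -0.319621)  len=0.2095
  (v0,v5,v3) [-++] → (1.40304, 1.0039, -0.319621)–(1.95655, 1.0039, 0)  len=0.6392
  (v7,v9,v10) [++-] → (-2.08461, 1.0039, 0.0729292)–(-1.20502, 1.0039, 0.4244)  len=0.9472
  (v7,v10,v8) [+-+] → (-1.20502, 1.0039, 0.4244)–(-1.20502, 1.0039, 0.181399)  len=0.2430
  (v8,v10,v11) [+--] → (-1.20502, 1.0039, 0.181399)–(-1.20502, 1.0039, -0.4244)  len=0.6058
  (v8,v11,v6) [+-+] → (-1.20502, 1.0039, -0.4244)–(-1.37616, 1.0039, -0.356014)  len=0.1843
  (v6,v11,v9) [+-+] → (-1.37616, 1.0039, -0.356014)–(-2.08461, 1.0039, -0.0729292)  len=0.7629
  (v9,v12,v10) [+--] → (-2.1984, 1.0039, 0)–(-2.08461, 1.0039, 0.0729292)  len=0.1352
  (v11,v14,v9) [--+] → (-2.17822, 1.0039, -0.0129314)–(-2.08461, 1.0039, -0.0729292)  len=0.1112
  (v9,v14,v12) [+--] → (-2.17822, 1.0039, -0.0129314)–(-2.1984, 1.0039, 0)  len=0.0240

Chained into 2 loop(s):
  loop 1: 6 segments, perimeter = 2.5462
  loop 2: 8 segments, perimeter = 3.0135
Total perimeter = 5.560


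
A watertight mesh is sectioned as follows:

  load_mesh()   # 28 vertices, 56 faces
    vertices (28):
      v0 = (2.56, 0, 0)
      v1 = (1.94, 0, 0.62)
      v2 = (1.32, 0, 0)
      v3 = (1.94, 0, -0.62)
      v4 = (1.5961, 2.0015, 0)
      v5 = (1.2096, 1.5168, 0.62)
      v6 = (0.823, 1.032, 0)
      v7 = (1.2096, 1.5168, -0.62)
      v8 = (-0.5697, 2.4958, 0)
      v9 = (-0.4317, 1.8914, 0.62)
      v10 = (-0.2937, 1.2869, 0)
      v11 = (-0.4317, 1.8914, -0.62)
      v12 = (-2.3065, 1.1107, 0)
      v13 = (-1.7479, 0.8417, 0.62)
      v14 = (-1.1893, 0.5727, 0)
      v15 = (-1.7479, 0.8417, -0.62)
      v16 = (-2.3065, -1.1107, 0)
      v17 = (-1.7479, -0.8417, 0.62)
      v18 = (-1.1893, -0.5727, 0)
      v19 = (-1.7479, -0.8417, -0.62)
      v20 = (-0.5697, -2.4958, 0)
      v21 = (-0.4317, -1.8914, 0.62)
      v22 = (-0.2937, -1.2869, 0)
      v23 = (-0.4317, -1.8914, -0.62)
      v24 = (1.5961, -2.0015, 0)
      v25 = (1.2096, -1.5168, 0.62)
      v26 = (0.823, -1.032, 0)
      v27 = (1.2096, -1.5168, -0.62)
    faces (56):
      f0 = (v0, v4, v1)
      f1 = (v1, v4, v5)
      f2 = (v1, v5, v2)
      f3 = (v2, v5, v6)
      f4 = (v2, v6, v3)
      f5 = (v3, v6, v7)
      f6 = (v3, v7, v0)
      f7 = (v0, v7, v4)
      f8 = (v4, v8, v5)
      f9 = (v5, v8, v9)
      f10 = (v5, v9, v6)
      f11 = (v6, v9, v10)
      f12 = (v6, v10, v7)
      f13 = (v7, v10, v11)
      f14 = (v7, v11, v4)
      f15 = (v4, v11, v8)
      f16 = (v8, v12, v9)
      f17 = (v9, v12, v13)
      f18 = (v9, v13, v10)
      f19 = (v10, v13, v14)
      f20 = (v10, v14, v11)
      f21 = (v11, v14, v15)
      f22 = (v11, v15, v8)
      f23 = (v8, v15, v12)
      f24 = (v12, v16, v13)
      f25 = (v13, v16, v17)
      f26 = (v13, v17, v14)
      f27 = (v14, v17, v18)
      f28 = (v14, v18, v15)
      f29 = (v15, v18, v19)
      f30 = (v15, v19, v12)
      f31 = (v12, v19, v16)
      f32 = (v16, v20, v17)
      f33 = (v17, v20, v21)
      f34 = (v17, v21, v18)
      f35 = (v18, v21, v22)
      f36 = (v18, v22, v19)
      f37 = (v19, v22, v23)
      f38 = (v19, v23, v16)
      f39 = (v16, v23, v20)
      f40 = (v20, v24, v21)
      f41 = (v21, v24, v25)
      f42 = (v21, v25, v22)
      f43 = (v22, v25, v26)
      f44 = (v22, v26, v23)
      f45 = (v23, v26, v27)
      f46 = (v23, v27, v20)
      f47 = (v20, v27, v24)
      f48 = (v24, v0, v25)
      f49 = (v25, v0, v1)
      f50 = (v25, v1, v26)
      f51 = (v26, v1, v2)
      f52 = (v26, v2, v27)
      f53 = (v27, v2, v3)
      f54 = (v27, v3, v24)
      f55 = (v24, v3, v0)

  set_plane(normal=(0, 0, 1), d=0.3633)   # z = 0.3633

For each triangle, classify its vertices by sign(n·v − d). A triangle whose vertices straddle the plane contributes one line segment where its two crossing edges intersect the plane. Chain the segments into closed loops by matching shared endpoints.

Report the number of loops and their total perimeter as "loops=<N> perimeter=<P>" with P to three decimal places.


loops=2 perimeter=23.569

Straddling triangles (28 of 56):
  (v0,v4,v1) [--+] → (1.79761, 0.828686, 0.3633)–(2.1967, 0, 0.3633)  len=0.9198
  (v1,v4,v5) [+-+] → (1.79761, 0.828686, 0.3633)–(1.36962, 1.71748, 0.3633)  len=0.9865
  (v1,v5,v2) [++-] → (1.25531, 0.888796, 0.3633)–(1.6833, 0, 0.3633)  len=0.9865
  (v2,v5,v6) [-+-] → (1.25531, 0.888796, 0.3633)–(1.04954, 1.31608, 0.3633)  len=0.4742
  (v4,v8,v5) [--+] → (0.472912, 1.92214, 0.3633)–(1.36962, 1.71748, 0.3633)  len=0.9198
  (v5,v8,v9) [+-+] → (0.472912, 1.92214, 0.3633)–(-0.488836, 2.14164, 0.3633)  len=0.9865
  (v5,v9,v6) [++-] → (0.0877863, 1.53558, 0.3633)–(1.04954, 1.31608, 0.3633)  len=0.9865
  (v6,v9,v10) [-+-] → (0.0877863, 1.53558, 0.3633)–(-0.374564, 1.64112, 0.3633)  len=0.4742
  (v8,v12,v9) [--+] → (-1.20793, 1.56817, 0.3633)–(-0.488836, 2.14164, 0.3633)  len=0.9198
  (v9,v12,v13) [+-+] → (-1.20793, 1.56817, 0.3633)–(-1.97918, 0.953075, 0.3633)  len=0.9865
  (v9,v13,v10) [++-] → (-1.14581, 1.02603, 0.3633)–(-0.374564, 1.64112, 0.3633)  len=0.9865
  (v10,v13,v14) [-+-] → (-1.14581, 1.02603, 0.3633)–(-1.51662, 0.730325, 0.3633)  len=0.4743
  (v12,v16,v13) [--+] → (-1.97918, 0.0333434, 0.3633)–(-1.97918, 0.953075, 0.3633)  len=0.9197
  (v13,v16,v17) [+-+] → (-1.97918, 0.0333434, 0.3633)–(-1.97918, -0.953075, 0.3633)  len=0.9864
  (v13,v17,v14) [++-] → (-1.51662, -0.256093, 0.3633)–(-1.51662, 0.730325, 0.3633)  len=0.9864
  (v14,v17,v18) [-+-] → (-1.51662, -0.256093, 0.3633)–(-1.51662, -0.730325, 0.3633)  len=0.4742
  (v16,v20,v17) [--+] → (-1.26009, -1.52655, 0.3633)–(-1.97918, -0.953075, 0.3633)  len=0.9198
  (v17,v20,v21) [+-+] → (-1.26009, -1.52655, 0.3633)–(-0.488836, -2.14164, 0.3633)  len=0.9865
  (v17,v21,v18) [++-] → (-0.745371, -1.34542, 0.3633)–(-1.51662, -0.730325, 0.3633)  len=0.9865
  (v18,v21,v22) [-+-] → (-0.745371, -1.34542, 0.3633)–(-0.374564, -1.64112, 0.3633)  len=0.4743
  (v20,v24,v21) [--+] → (0.407875, -1.93698, 0.3633)–(-0.488836, -2.14164, 0.3633)  len=0.9198
  (v21,v24,v25) [+-+] → (0.407875, -1.93698, 0.3633)–(1.36962, -1.71748, 0.3633)  len=0.9865
  (v21,v25,v22) [++-] → (0.587185, -1.42161, 0.3633)–(-0.374564, -1.64112, 0.3633)  len=0.9865
  (v22,v25,v26) [-+-] → (0.587185, -1.42161, 0.3633)–(1.04954, -1.31608, 0.3633)  len=0.4742
  (v24,v0,v25) [--+] → (1.76871, -0.888796, 0.3633)–(1.36962, -1.71748, 0.3633)  len=0.9198
  (v25,v0,v1) [+-+] → (1.76871, -0.888796, 0.3633)–(2.1967, 0, 0.3633)  len=0.9865
  (v25,v1,v26) [++-] → (1.47753, -0.427281, 0.3633)–(1.04954, -1.31608, 0.3633)  len=0.9865
  (v26,v1,v2) [-+-] → (1.47753, -0.427281, 0.3633)–(1.6833, 0, 0.3633)  len=0.4742

Chained into 2 loop(s):
  loop 1: 14 segments, perimeter = 13.3437
  loop 2: 14 segments, perimeter = 10.2251
Total perimeter = 23.569
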